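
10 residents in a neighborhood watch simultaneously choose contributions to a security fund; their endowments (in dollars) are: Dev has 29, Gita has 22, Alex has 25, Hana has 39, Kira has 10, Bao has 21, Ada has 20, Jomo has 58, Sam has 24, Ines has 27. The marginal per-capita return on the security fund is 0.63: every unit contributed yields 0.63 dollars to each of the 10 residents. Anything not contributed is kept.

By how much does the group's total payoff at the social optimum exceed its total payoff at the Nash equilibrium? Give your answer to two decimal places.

The private return per contributed unit is 0.63 < 1 for everyone, so the Nash equilibrium is zero contribution and the group total is Σ E_j = 29 + 22 + 25 + 39 + 10 + 21 + 20 + 58 + 24 + 27 = 275.
Each contributed unit returns 6.300 to the group, so the social optimum is full contribution by everyone: group total = 6.300 × 275 = 1732.50.
Efficiency loss = (6.300 − 1) × 275 = 1457.50.

1457.50 dollars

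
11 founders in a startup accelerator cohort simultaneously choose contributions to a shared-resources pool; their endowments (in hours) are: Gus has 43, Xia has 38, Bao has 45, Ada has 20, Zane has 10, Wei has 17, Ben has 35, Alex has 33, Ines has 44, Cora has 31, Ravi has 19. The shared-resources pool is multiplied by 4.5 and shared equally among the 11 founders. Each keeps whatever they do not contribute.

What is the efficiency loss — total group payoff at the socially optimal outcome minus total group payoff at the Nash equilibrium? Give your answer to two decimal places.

1172.50 hours

The private return per contributed unit is 4.5/11 = 0.4091 < 1 for every player regardless of endowment, so the Nash equilibrium is zero contribution and the group total is Σ E_j = 43 + 38 + 45 + 20 + 10 + 17 + 35 + 33 + 44 + 31 + 19 = 335.
Each contributed unit returns 4.500 to the group, so the social optimum is full contribution by everyone: group total = 4.500 × 335 = 1507.50.
Efficiency loss = (4.500 − 1) × 335 = 1172.50.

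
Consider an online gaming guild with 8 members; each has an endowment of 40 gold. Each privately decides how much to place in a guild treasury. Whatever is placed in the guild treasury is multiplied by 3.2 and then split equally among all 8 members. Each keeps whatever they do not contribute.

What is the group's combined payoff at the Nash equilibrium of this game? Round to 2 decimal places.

320.00 gold

Each contributed unit returns 3.2/8 = 0.4000 to its contributor — below 1 — so contributing 0 is dominant for every player. At the Nash equilibrium everyone keeps their 40, and the group total is 8 × 40 = 320.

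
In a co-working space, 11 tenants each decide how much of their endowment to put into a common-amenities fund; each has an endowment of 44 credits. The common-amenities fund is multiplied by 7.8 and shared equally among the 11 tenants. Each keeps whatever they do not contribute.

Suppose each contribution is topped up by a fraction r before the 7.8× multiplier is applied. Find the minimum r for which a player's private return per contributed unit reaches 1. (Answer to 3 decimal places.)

0.410

With matching at rate r, one contributed unit becomes (1 + r) in the common-amenities fund and returns 7.8 × (1 + r) / 11 to the contributor.
Setting this equal to 1: 1 + r = 11/7.8 = 1.4103.
So the minimum matching rate is r = 1.4103 − 1 = 0.410.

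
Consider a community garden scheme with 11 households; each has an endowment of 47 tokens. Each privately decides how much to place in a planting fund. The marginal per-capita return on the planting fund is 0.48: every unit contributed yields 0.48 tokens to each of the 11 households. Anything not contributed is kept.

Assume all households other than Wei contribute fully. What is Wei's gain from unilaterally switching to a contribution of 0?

24.44 tokens

Switching from a contribution of 47 to 0 lets Wei keep an extra 47 tokens, but lowers the planting fund by 47, which costs Wei their own share of that drop: 0.48 × 47 = 22.56.
Net gain = 47 − 22.56 = 24.44. The private return per contributed unit (0.48) is below 1, so free-riding is indeed the best response regardless of what the others do.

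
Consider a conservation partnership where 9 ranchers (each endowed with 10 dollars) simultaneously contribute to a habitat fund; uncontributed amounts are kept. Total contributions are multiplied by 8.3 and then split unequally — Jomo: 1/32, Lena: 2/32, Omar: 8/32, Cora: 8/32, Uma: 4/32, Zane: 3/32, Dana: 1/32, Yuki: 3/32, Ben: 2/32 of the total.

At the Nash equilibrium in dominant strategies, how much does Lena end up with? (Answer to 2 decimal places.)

Player j's private return per contributed unit is 8.3 × (j's share). Contributing is weakly dominant for j when that share is at least 1/8.3 = 0.1205, and contributing 0 is dominant otherwise.
Omar, Cora and Uma clear that bar, contributing 10 each; the remaining 6 contribute 0. Total contributed: 30.
Lena keeps 10 and receives 8.3 × 30 × 2/32 = 15.56 from the habitat fund, for a payoff of 25.56.

25.56 dollars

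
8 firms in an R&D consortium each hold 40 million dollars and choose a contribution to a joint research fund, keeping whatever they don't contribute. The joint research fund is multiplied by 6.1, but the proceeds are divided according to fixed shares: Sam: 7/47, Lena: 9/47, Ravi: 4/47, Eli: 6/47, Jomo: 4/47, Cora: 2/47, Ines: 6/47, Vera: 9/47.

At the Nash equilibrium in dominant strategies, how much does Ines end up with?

102.30 million dollars

Each unit j contributes comes back to j as 6.1 × (j's share), so j prefers to contribute only if that share exceeds 1/6.1 = 0.1639; otherwise keeping the unit dominates.
Lena and Vera clear that bar, contributing 40 each; the remaining 6 contribute 0. Total contributed: 80.
Ines keeps 40 and receives 6.1 × 80 × 6/47 = 62.30 from the joint research fund, for a payoff of 102.30.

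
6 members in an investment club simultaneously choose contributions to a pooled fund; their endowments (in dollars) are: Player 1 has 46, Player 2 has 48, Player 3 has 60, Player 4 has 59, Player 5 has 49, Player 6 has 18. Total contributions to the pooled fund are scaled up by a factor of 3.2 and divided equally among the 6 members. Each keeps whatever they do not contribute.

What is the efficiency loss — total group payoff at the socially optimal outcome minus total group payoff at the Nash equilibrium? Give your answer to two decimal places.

616.00 dollars

The private return per contributed unit is 3.2/6 = 0.5333 < 1 for every player regardless of endowment, so the Nash equilibrium is zero contribution and the group total is Σ E_j = 46 + 48 + 60 + 59 + 49 + 18 = 280.
Each contributed unit returns 3.200 to the group, so the social optimum is full contribution by everyone: group total = 3.200 × 280 = 896.00.
Efficiency loss = (3.200 − 1) × 280 = 616.00.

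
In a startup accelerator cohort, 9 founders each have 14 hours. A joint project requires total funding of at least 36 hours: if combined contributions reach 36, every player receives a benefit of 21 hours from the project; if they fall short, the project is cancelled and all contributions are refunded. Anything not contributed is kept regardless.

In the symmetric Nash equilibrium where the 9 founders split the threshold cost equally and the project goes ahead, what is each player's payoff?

31 hours

Equal share of the threshold: 36/9 = 4.
At this profile no one gains by cutting their contribution: any cut drops the total below 36, the project is cancelled, contributions are refunded, and the deviator ends with 14, which is less than 14 − 4 + 21 = 31. Contributing more than 4 just wastes the excess. So contributing exactly 4 is a best response.
Each player's payoff: 14 − 4 + 21 = 31.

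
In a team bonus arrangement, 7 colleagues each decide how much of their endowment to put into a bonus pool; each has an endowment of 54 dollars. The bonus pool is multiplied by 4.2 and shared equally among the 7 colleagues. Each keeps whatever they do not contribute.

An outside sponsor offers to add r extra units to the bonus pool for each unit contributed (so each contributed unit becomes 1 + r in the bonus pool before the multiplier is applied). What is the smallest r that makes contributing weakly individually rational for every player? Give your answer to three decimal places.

With matching at rate r, one contributed unit becomes (1 + r) in the bonus pool and returns 4.2 × (1 + r) / 7 to the contributor.
Setting this equal to 1: 1 + r = 7/4.2 = 1.6667.
So the minimum matching rate is r = 1.6667 − 1 = 0.667.

0.667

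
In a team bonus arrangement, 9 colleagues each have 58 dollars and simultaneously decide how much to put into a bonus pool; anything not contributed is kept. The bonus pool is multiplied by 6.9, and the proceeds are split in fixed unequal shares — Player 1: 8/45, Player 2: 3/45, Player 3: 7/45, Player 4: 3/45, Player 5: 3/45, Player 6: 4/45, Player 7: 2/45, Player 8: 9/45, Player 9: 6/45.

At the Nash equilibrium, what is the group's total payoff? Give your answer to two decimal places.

Each unit j contributes comes back to j as 6.9 × (j's share), so j prefers to contribute only if that share exceeds 1/6.9 = 0.1449; otherwise keeping the unit dominates.
Player 1, Player 3 and Player 8 clear that bar, contributing 58 each; the remaining 6 contribute 0. Total contributed: 174.
The bonus pool pays out 6.9 × 174 = 1200.60 in total (split across the unequal shares, but the aggregate is all that matters for the group sum).
The 6 free-riders keep 58 each, adding 348. Group total = 348 + 1200.60 = 1548.60.

1548.60 dollars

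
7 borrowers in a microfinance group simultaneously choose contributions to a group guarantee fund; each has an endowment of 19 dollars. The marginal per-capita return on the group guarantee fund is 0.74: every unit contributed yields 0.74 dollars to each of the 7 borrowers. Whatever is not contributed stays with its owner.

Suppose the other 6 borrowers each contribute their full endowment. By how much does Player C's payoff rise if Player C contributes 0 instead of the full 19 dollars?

4.94 dollars

Switching from a contribution of 19 to 0 lets Player C keep an extra 19 dollars, but lowers the group guarantee fund by 19, which costs Player C their own share of that drop: 0.74 × 19 = 14.06.
Net gain = 19 − 14.06 = 4.94. The private return per contributed unit (0.74) is below 1, so free-riding is indeed the best response regardless of what the others do.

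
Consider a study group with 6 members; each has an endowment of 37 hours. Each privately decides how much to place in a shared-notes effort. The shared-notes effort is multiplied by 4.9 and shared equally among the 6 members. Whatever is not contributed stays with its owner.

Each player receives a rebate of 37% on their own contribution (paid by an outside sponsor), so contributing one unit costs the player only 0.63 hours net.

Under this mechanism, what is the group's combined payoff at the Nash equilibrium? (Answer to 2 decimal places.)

Under the mechanism each unit contributed yields (4.9/6) / 0.63 = 1.2963 back to its contributor per unit of net cost, which exceeds 1, making full contribution the dominant choice for everyone.
So the Nash equilibrium is full contribution by all 6; the group earns 6 × (37 × 0.37 + 4.9 × 37) = 1169.94.

1169.94 hours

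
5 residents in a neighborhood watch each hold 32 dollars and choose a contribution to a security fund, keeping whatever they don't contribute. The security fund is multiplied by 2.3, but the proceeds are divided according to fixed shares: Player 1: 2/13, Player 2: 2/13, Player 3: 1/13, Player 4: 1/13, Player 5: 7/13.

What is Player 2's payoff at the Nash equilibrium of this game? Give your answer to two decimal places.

A player with share s gets back 2.3·s per unit contributed, so full contribution is dominant for anyone with s > 1/2.3 = 0.4348 and zero contribution is dominant for anyone below.
The only share above 0.4348 is Player 5's 7/13, contributing 32; the remaining 4 contribute 0. Total contributed: 32.
Player 2 keeps 32 and receives 2.3 × 32 × 2/13 = 11.32 from the security fund, for a payoff of 43.32.

43.32 dollars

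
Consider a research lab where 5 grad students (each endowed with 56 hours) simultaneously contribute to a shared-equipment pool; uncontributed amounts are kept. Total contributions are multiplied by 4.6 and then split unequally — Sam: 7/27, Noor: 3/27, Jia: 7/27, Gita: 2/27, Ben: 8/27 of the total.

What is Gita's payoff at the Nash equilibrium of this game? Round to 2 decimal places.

Player j's private return per contributed unit is 4.6 × (j's share). Contributing is weakly dominant for j when that share is at least 1/4.6 = 0.2174, and contributing 0 is dominant otherwise.
Sam, Jia and Ben clear that bar, contributing 56 each; the remaining 2 contribute 0. Total contributed: 168.
Gita keeps 56 and receives 4.6 × 168 × 2/27 = 57.24 from the shared-equipment pool, for a payoff of 113.24.

113.24 hours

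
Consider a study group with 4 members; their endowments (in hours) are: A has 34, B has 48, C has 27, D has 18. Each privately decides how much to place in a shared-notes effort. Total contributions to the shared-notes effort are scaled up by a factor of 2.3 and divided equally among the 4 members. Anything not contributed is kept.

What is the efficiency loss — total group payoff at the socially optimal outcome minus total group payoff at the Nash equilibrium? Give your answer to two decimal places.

165.10 hours

The private return per contributed unit is 2.3/4 = 0.5750 < 1 for every player regardless of endowment, so the Nash equilibrium is zero contribution and the group total is Σ E_j = 34 + 48 + 27 + 18 = 127.
Each contributed unit returns 2.300 to the group, so the social optimum is full contribution by everyone: group total = 2.300 × 127 = 292.10.
Efficiency loss = (2.300 − 1) × 127 = 165.10.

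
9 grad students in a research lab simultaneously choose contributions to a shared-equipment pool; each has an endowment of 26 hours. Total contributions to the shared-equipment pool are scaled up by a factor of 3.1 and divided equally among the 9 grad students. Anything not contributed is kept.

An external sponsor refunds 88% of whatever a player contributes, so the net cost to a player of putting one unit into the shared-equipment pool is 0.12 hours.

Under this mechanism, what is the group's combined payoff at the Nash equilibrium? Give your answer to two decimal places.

With the mechanism, a contributed unit returns (3.1/9) / 0.12 = 2.8704 per unit of net cost to the contributor — now above 1 — so contributing fully is weakly dominant for every player.
At the Nash equilibrium everyone contributes 26. Group total payoff = 9 × (26 × 0.88 + 3.1 × 26) = 931.32.

931.32 hours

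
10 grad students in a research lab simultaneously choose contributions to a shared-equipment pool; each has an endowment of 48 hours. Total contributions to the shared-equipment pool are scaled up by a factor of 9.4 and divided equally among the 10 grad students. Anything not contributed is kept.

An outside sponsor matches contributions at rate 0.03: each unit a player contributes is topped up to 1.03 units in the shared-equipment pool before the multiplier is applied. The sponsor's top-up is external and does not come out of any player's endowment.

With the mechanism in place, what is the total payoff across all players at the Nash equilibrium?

480.00 hours

The effective private return is 9.4 × 1.03 / 10 = 0.9682, which is still under 1, so the mechanism doesn't change anyone's dominant strategy: zero contribution.
Everyone keeps their endowment and the group total is 10 × 48 = 480.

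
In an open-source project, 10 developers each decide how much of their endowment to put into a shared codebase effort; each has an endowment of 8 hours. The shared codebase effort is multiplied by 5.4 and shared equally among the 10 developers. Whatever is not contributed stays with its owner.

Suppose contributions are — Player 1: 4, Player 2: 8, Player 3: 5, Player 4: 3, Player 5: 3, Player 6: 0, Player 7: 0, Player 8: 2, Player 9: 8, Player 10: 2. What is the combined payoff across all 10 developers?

Total contributed: 4 + 8 + 5 + 3 + 3 + 0 + 0 + 2 + 8 + 2 = 35; total kept: 10 × 8 − 35 = 45.
The shared codebase effort pays out 5.4 × 35 = 189.00 in aggregate.
Group total = 45 + 189.00 = 234.00.

234.00 hours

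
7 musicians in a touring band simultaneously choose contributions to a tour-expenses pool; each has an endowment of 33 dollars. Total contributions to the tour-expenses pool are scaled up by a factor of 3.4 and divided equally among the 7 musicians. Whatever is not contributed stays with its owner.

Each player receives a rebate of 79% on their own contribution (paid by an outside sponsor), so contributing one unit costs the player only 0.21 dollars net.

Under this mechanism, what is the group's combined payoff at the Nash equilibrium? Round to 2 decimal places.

With the mechanism, a contributed unit returns (3.4/7) / 0.21 = 2.3129 per unit of net cost to the contributor — now above 1 — so contributing fully is weakly dominant for every player.
So the Nash equilibrium is full contribution by all 7; the group earns 7 × (33 × 0.79 + 3.4 × 33) = 967.89.

967.89 dollars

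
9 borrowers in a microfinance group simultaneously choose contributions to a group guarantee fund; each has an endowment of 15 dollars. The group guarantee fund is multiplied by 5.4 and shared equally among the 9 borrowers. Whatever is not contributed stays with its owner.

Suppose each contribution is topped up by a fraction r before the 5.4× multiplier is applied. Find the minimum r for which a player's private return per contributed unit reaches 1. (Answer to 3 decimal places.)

With matching at rate r, one contributed unit becomes (1 + r) in the group guarantee fund and returns 5.4 × (1 + r) / 9 to the contributor.
Setting this equal to 1: 1 + r = 9/5.4 = 1.6667.
So the minimum matching rate is r = 1.6667 − 1 = 0.667.

0.667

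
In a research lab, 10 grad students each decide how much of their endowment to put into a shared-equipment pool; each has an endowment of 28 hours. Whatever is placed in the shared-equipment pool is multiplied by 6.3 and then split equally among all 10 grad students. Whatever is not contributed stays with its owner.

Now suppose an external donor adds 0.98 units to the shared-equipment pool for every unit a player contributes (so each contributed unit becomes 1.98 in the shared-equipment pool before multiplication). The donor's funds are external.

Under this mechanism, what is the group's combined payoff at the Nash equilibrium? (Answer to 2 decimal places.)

3492.72 hours

With the mechanism, a contributed unit returns 6.3 × 1.98 / 10 = 1.2474 per unit of net cost to the contributor — now above 1 — so contributing fully is weakly dominant for every player.
At the Nash equilibrium everyone contributes 28. Group total payoff = 6.3 × 1.98 × 280 = 3492.72.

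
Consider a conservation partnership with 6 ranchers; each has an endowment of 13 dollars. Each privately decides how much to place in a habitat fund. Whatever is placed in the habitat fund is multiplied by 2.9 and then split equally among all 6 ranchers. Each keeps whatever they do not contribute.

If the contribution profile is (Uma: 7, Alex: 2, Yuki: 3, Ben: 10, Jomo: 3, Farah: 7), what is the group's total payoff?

Total contributed: 7 + 2 + 3 + 10 + 3 + 7 = 32; total kept: 6 × 13 − 32 = 46.
The habitat fund pays out 2.9 × 32 = 92.80 in aggregate.
Group total = 46 + 92.80 = 138.80.

138.80 dollars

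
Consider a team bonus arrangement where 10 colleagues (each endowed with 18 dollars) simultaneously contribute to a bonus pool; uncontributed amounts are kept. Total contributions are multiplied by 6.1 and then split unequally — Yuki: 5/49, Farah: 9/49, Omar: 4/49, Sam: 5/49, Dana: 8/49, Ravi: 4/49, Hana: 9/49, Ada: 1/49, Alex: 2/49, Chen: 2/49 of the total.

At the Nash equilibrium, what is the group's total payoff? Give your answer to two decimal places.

Each unit j contributes comes back to j as 6.1 × (j's share), so j prefers to contribute only if that share exceeds 1/6.1 = 0.1639; otherwise keeping the unit dominates.
Farah and Hana are above the threshold, contributing 18 each; the remaining 8 contribute 0. Total contributed: 36.
The bonus pool pays out 6.1 × 36 = 219.60 in total (split across the unequal shares, but the aggregate is all that matters for the group sum).
The 8 free-riders keep 18 each, adding 144. Group total = 144 + 219.60 = 363.60.

363.60 dollars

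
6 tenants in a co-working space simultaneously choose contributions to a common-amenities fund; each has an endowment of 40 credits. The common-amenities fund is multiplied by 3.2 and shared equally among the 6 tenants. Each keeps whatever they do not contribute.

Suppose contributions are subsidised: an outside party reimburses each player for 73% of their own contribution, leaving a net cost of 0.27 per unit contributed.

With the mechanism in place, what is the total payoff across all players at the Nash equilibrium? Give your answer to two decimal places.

With the mechanism, a contributed unit returns (3.2/6) / 0.27 = 1.9753 per unit of net cost to the contributor — now above 1 — so contributing fully is weakly dominant for every player.
So the Nash equilibrium is full contribution by all 6; the group earns 6 × (40 × 0.73 + 3.2 × 40) = 943.20.

943.20 credits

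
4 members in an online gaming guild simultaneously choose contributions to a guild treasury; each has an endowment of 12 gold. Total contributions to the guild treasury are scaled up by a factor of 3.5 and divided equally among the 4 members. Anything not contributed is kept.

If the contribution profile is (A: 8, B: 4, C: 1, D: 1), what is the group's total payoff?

Total contributed: 8 + 4 + 1 + 1 = 14; total kept: 4 × 12 − 14 = 34.
The guild treasury pays out 3.5 × 14 = 49.00 in aggregate.
Group total = 34 + 49.00 = 83.00.

83.00 gold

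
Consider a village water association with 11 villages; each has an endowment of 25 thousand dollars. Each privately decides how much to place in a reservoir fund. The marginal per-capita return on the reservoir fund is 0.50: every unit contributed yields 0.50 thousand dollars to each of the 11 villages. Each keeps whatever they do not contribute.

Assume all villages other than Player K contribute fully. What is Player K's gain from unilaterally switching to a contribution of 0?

12.50 thousand dollars

Switching from a contribution of 25 to 0 lets Player K keep an extra 25 thousand dollars, but lowers the reservoir fund by 25, which costs Player K their own share of that drop: 0.50 × 25 = 12.50.
Net gain = 25 − 12.50 = 12.50. The private return per contributed unit (0.50) is below 1, so free-riding is indeed the best response regardless of what the others do.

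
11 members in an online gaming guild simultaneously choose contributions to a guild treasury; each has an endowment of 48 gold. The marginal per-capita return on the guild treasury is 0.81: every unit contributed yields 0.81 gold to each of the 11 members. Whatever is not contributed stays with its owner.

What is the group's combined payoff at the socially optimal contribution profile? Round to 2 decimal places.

Each contributed unit returns 8.910 to the group as a whole (0.81 to each of 11 players), which exceeds 1, so the social optimum is full contribution: group total = 8.910 × 528 = 4704.48.

4704.48 gold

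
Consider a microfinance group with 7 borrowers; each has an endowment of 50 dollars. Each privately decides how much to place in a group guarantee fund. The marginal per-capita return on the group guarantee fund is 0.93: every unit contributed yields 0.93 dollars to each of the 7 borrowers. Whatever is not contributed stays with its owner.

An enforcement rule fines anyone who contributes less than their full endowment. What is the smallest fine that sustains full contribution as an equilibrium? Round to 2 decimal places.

3.50 dollars

Given the others contribute fully, the best deviation is to contribute 0 (any partial contribution still incurs the fine and gives up units whose private return 0.93 is below 1).
Deviating from 50 to 0 saves 50 dollars but forfeits the deviator's share of the drop in the group guarantee fund: 0.93 × 50 = 46.50.
So the deviation gain is 50 − 46.50 = 3.50, and the fine must be at least 3.50 dollars to wipe it out.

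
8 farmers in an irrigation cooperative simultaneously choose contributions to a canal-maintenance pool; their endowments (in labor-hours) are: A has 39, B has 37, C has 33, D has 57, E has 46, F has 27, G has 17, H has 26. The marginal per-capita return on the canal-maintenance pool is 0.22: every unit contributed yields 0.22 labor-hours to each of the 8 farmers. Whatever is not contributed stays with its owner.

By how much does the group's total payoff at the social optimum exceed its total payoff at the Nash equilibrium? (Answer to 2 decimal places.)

The private return per contributed unit is 0.22 < 1 for everyone, so the Nash equilibrium is zero contribution and the group total is Σ E_j = 39 + 37 + 33 + 57 + 46 + 27 + 17 + 26 = 282.
Each contributed unit returns 1.760 to the group, so the social optimum is full contribution by everyone: group total = 1.760 × 282 = 496.32.
Efficiency loss = (1.760 − 1) × 282 = 214.32.

214.32 labor-hours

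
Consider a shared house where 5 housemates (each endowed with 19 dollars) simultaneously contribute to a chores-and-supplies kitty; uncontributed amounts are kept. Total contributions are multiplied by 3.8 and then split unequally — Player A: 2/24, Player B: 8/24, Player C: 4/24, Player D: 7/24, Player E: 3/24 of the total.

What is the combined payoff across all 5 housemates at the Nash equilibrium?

A player with share s gets back 3.8·s per unit contributed, so full contribution is dominant for anyone with s > 1/3.8 = 0.2632 and zero contribution is dominant for anyone below.
The shares above 0.2632 belong to Player B and Player D, contributing 19 each; the remaining 3 contribute 0. Total contributed: 38.
The chores-and-supplies kitty pays out 3.8 × 38 = 144.40 in total (split across the unequal shares, but the aggregate is all that matters for the group sum).
The 3 free-riders keep 19 each, adding 57. Group total = 57 + 144.40 = 201.40.

201.40 dollars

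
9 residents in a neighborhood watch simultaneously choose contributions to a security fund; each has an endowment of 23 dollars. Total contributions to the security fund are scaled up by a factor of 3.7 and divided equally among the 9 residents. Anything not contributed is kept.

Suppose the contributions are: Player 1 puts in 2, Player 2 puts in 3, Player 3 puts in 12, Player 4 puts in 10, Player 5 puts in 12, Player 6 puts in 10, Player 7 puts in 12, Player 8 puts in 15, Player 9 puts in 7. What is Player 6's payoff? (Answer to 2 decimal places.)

Total contributed: 2 + 3 + 12 + 10 + 12 + 10 + 12 + 15 + 7 = 83.
Each receives 3.7 × 83 / 9 = 34.12 from the security fund.
Player 6 keeps 23 − 10 = 13, so Player 6's payoff is 13 + 34.12 = 47.12.

47.12 dollars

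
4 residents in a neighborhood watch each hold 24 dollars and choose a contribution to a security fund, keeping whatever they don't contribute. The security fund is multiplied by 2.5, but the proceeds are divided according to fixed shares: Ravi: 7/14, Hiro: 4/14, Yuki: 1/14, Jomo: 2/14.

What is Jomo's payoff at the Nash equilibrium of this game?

Player j's private return per contributed unit is 2.5 × (j's share). Contributing is weakly dominant for j when that share is at least 1/2.5 = 0.4000, and contributing 0 is dominant otherwise.
The only share above 0.4000 is Ravi's 7/14, contributing 24; the remaining 3 contribute 0. Total contributed: 24.
Jomo keeps 24 and receives 2.5 × 24 × 2/14 = 8.57 from the security fund, for a payoff of 32.57.

32.57 dollars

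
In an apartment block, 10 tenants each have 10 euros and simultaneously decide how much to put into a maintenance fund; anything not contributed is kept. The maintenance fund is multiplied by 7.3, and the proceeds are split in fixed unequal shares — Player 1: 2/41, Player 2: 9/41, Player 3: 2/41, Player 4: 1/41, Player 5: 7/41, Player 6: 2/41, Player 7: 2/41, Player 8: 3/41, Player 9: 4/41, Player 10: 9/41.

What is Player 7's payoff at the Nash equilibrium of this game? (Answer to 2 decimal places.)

20.68 euros

Player j's private return per contributed unit is 7.3 × (j's share). Contributing is weakly dominant for j when that share is at least 1/7.3 = 0.1370, and contributing 0 is dominant otherwise.
Player 2, Player 5 and Player 10 are above the threshold, contributing 10 each; the remaining 7 contribute 0. Total contributed: 30.
Player 7 keeps 10 and receives 7.3 × 30 × 2/41 = 10.68 from the maintenance fund, for a payoff of 20.68.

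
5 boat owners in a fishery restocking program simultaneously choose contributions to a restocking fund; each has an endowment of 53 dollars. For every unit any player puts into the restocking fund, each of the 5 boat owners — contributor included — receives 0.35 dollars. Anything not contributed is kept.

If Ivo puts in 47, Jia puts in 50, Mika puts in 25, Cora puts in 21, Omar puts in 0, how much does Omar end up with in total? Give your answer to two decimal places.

Total contributed: 47 + 50 + 25 + 21 + 0 = 143.
Each receives 0.35 × 143 = 50.05 from the restocking fund.
Omar keeps 53 − 0 = 53, so Omar's payoff is 53 + 50.05 = 103.05.

103.05 dollars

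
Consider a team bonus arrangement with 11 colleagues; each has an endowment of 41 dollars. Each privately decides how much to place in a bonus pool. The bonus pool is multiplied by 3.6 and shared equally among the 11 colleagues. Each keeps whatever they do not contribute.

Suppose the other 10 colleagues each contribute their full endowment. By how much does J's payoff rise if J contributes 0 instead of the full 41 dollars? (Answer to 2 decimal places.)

Switching from a contribution of 41 to 0 lets J keep an extra 41 dollars, but lowers the bonus pool by 41, which costs J their own share of that drop: 3.6/11 × 41 = 13.42.
Net gain = 41 − 13.42 = 27.58. The private return per contributed unit (0.3273) is below 1, so free-riding is indeed the best response regardless of what the others do.

27.58 dollars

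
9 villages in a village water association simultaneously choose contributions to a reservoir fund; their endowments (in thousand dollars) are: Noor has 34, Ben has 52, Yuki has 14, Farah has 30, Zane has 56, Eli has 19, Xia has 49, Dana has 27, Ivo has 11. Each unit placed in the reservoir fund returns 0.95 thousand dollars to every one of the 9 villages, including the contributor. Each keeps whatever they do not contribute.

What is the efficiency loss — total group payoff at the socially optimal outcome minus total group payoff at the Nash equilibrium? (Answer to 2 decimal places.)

2204.60 thousand dollars

The private return per contributed unit is 0.95 < 1 for everyone, so the Nash equilibrium is zero contribution and the group total is Σ E_j = 34 + 52 + 14 + 30 + 56 + 19 + 49 + 27 + 11 = 292.
Each contributed unit returns 8.550 to the group, so the social optimum is full contribution by everyone: group total = 8.550 × 292 = 2496.60.
Efficiency loss = (8.550 − 1) × 292 = 2204.60.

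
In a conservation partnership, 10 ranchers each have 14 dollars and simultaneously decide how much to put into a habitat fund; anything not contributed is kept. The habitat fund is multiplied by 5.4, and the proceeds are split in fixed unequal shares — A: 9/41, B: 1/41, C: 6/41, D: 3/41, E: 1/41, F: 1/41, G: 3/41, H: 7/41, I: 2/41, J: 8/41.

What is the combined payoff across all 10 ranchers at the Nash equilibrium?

For player j, contributing a unit is worthwhile iff 5.4 × (j's share) ≥ 1, i.e. iff j's share is at least 0.1852.
A and J are above the threshold, contributing 14 each; the remaining 8 contribute 0. Total contributed: 28.
The habitat fund pays out 5.4 × 28 = 151.20 in total (split across the unequal shares, but the aggregate is all that matters for the group sum).
The 8 free-riders keep 14 each, adding 112. Group total = 112 + 151.20 = 263.20.

263.20 dollars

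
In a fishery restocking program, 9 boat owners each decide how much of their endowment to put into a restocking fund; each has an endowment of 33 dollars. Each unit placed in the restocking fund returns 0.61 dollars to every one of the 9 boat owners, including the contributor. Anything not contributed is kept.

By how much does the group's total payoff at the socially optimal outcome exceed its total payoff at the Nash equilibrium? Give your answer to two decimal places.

The private return per contributed unit is 0.61 < 1, so contributing 0 is dominant for every player. At the Nash equilibrium everyone keeps their 33, and the group total is 9 × 33 = 297.
Each contributed unit returns 5.490 to the group as a whole (0.61 to each of 9 players), which exceeds 1, so the social optimum is full contribution: group total = 5.490 × 297 = 1630.53.
Efficiency loss = 1630.53 − 297 = 1333.53.

1333.53 dollars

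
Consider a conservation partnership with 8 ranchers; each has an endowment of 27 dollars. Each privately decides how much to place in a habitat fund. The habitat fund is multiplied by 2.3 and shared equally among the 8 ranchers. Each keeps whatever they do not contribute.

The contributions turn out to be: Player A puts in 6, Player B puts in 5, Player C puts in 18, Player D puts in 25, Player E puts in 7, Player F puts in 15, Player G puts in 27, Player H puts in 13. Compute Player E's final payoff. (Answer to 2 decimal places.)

Total contributed: 6 + 5 + 18 + 25 + 7 + 15 + 27 + 13 = 116.
Each receives 2.3 × 116 / 8 = 33.35 from the habitat fund.
Player E keeps 27 − 7 = 20, so Player E's payoff is 20 + 33.35 = 53.35.

53.35 dollars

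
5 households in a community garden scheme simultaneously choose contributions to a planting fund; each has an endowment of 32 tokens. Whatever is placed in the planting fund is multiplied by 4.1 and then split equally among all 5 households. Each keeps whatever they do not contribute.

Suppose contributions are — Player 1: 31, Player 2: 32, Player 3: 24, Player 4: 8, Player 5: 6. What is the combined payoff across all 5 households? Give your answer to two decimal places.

473.10 tokens

Total contributed: 31 + 32 + 24 + 8 + 6 = 101; total kept: 5 × 32 − 101 = 59.
The planting fund pays out 4.1 × 101 = 414.10 in aggregate.
Group total = 59 + 414.10 = 473.10.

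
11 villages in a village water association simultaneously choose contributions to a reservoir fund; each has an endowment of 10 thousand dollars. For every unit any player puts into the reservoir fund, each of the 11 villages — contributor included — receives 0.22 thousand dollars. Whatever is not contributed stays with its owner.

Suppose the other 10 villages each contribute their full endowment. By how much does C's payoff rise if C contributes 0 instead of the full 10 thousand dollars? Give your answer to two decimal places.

7.80 thousand dollars

Switching from a contribution of 10 to 0 lets C keep an extra 10 thousand dollars, but lowers the reservoir fund by 10, which costs C their own share of that drop: 0.22 × 10 = 2.20.
Net gain = 10 − 2.20 = 7.80. The private return per contributed unit (0.22) is below 1, so free-riding is indeed the best response regardless of what the others do.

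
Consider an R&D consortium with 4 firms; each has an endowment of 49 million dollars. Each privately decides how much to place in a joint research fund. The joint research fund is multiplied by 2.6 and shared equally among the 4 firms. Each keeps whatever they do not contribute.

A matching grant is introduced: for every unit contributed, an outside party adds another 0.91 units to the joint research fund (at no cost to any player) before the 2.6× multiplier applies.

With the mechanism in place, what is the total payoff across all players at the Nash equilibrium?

The effective private return per unit is now 2.6 × 1.91 / 4 = 1.2415 > 1, so every player's dominant strategy flips to full contribution.
So the Nash equilibrium is full contribution by all 4; the group earns 2.6 × 1.91 × 196 = 973.34.

973.34 million dollars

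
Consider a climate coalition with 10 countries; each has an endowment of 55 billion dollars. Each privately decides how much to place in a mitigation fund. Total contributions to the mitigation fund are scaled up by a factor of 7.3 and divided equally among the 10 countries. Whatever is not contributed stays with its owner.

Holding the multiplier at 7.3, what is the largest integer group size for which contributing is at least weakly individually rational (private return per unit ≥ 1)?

7

Private return per unit is 7.3/(group size), which is ≥ 1 whenever the group size is ≤ 7.3.
The largest such integer is 7.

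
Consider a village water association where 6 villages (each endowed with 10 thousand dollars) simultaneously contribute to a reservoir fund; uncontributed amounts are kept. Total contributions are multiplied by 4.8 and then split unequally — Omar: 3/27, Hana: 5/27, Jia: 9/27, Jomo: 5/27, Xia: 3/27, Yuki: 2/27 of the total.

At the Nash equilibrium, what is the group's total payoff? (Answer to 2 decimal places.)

98.00 thousand dollars

For player j, contributing a unit is worthwhile iff 4.8 × (j's share) ≥ 1, i.e. iff j's share is at least 0.2083.
The only share above 0.2083 is Jia's 9/27, contributing 10; the remaining 5 contribute 0. Total contributed: 10.
The reservoir fund pays out 4.8 × 10 = 48.00 in total (split across the unequal shares, but the aggregate is all that matters for the group sum).
The 5 free-riders keep 10 each, adding 50. Group total = 50 + 48.00 = 98.00.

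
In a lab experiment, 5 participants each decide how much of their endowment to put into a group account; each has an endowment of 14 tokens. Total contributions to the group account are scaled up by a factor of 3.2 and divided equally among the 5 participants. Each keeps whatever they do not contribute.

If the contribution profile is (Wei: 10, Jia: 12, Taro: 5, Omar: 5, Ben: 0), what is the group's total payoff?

140.40 tokens

Total contributed: 10 + 12 + 5 + 5 + 0 = 32; total kept: 5 × 14 − 32 = 38.
The group account pays out 3.2 × 32 = 102.40 in aggregate.
Group total = 38 + 102.40 = 140.40.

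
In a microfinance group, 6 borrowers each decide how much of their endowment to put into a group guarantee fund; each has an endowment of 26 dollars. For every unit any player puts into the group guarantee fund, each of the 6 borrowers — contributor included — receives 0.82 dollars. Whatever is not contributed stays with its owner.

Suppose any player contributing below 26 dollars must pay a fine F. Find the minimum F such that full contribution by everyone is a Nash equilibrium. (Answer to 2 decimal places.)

Given the others contribute fully, the best deviation is to contribute 0 (any partial contribution still incurs the fine and gives up units whose private return 0.82 is below 1).
Deviating from 26 to 0 saves 26 dollars but forfeits the deviator's share of the drop in the group guarantee fund: 0.82 × 26 = 21.32.
So the deviation gain is 26 − 21.32 = 4.68, and the fine must be at least 4.68 dollars to wipe it out.

4.68 dollars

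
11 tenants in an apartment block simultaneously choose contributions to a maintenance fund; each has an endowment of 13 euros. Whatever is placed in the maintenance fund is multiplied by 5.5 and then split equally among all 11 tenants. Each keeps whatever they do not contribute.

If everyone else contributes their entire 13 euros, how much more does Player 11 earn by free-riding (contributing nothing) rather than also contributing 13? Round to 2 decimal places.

Switching from a contribution of 13 to 0 lets Player 11 keep an extra 13 euros, but lowers the maintenance fund by 13, which costs Player 11 their own share of that drop: 5.5/11 × 13 = 6.50.
Net gain = 13 − 6.50 = 6.50. The private return per contributed unit (0.5000) is below 1, so free-riding is indeed the best response regardless of what the others do.

6.50 euros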